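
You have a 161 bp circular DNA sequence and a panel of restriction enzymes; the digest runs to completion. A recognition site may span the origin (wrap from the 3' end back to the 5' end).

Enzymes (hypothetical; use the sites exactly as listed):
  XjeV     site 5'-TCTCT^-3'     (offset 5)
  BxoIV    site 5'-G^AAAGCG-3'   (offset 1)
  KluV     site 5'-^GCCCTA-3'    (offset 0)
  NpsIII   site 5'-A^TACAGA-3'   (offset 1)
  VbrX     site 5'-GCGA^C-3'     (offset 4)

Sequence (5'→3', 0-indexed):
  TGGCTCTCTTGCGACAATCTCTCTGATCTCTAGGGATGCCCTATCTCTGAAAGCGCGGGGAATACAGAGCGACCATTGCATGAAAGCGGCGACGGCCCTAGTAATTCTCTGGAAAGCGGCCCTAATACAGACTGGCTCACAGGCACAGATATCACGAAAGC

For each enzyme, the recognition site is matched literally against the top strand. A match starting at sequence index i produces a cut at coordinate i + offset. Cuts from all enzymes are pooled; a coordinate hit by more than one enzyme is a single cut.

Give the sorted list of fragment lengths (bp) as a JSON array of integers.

Scan for sites:
  XjeV TCTCT/5: at [4, 17, 19, 26, 43, 105] ⇒ [9, 22, 24, 31, 48, 110]
  BxoIV GAAAGCG/1: at [48, 81, 111] ⇒ [49, 82, 112]
  KluV GCCCTA/0: at [37, 94, 118] ⇒ [37, 94, 118]
  NpsIII ATACAGA/1: at [61, 124] ⇒ [62, 125]
  VbrX GCGAC/4: at [10, 68, 88] ⇒ [14, 72, 92]

All cut coordinates (distinct, sorted): [9, 14, 22, 24, 31, 37, 48, 49, 62, 72, 82, 92, 94, 110, 112, 118, 125]

Fragment lengths:
  9→14: 5 bp
  14→22: 8 bp
  22→24: 2 bp
  24→31: 7 bp
  31→37: 6 bp
  37→48: 11 bp
  48→49: 1 bp
  49→62: 13 bp
  62→72: 10 bp
  72→82: 10 bp
  82→92: 10 bp
  92→94: 2 bp
  94→110: 16 bp
  110→112: 2 bp
  112→118: 6 bp
  118→125: 7 bp
  125→9 (wrap): 161-125+9 = 45 bp

[1,2,2,2,5,6,6,7,7,8,10,10,10,11,13,16,45]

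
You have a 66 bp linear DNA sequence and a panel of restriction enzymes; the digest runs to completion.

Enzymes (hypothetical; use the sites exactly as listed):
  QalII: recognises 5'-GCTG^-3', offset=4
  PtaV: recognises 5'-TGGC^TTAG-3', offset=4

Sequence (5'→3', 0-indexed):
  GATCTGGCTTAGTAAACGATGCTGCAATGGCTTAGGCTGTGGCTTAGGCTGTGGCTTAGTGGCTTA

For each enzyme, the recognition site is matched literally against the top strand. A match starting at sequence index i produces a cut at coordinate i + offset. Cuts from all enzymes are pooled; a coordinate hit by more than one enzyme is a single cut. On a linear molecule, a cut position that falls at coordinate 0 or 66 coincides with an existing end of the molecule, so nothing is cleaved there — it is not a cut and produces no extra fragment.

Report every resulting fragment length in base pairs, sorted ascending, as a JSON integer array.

[4,4,7,8,8,8,11,16]

Site scan:
  QalII GCTG/4: at [20, 35, 47] ⇒ [24, 39, 51]
  PtaV TGGCTTAG/4: at [4, 27, 39, 51] ⇒ [8, 31, 43, 55]

Pooled cuts: [8, 24, 31, 39, 43, 51, 55]

Fragments:
  [0,8): 8 bp
  [8,24): 16 bp
  [24,31): 7 bp
  [31,39): 8 bp
  [39,43): 4 bp
  [43,51): 8 bp
  [51,55): 4 bp
  [55,66): 11 bp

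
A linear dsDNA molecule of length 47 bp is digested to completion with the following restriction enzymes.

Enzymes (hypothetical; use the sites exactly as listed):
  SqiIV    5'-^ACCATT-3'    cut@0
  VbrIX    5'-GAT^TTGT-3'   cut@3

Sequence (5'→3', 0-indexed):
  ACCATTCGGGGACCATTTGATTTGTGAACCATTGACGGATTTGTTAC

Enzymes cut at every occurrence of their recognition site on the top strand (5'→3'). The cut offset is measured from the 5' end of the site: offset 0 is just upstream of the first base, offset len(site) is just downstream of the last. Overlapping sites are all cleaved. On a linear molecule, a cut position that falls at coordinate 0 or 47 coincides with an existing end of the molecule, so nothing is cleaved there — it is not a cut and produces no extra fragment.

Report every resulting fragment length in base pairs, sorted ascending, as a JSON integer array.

Per-enzyme occurrences:
  SqiIV ACCATT/0: at [0, 11, 27] ⇒ [11, 27] (position 0 is a terminus of the linear molecule — no cut)
  VbrIX GATTTGT/3: at [18, 37] ⇒ [21, 40]

All cut coordinates (distinct, sorted): [11, 21, 27, 40]

Fragment lengths:
  [0,11): 11 bp
  [11,21): 10 bp
  [21,27): 6 bp
  [27,40): 13 bp
  [40,47): 7 bp

[6,7,10,11,13]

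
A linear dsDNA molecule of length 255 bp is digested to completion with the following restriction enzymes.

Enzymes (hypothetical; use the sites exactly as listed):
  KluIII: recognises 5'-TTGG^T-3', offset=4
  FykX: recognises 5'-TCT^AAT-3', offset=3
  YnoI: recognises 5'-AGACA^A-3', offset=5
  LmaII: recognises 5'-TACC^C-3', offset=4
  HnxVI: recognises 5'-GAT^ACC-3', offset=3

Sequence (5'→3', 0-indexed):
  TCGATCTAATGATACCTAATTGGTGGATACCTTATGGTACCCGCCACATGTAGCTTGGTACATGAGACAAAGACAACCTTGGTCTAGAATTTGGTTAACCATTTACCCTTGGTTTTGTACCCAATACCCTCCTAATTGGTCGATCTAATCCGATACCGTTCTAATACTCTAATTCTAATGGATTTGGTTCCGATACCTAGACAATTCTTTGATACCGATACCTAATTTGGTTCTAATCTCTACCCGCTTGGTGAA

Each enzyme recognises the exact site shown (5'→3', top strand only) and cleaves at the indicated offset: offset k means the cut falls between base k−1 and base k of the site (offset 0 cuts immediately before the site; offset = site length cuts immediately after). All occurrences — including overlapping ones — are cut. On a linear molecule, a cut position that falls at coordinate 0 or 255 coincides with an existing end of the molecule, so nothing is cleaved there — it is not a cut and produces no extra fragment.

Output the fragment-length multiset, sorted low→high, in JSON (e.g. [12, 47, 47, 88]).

[4,4,5,5,6,6,6,6,7,7,7,7,7,7,8,8,8,9,9,10,10,10,11,11,11,11,12,13,13,17]

Site scan:
  KluIII (TTGGT, off=4): starts [19, 54, 78, 90, 108, 135, 183, 226, 247] → cuts [23, 58, 82, 94, 112, 139, 187, 230, 251]
  FykX (TCTAAT, off=3): starts [4, 143, 159, 167, 173, 231] → cuts [7, 146, 162, 170, 176, 234]
  YnoI (AGACAA, off=5): starts [64, 70, 198] → cuts [69, 75, 203]
  LmaII (TACCC, off=4): starts [37, 103, 117, 124, 240] → cuts [41, 107, 121, 128, 244]
  HnxVI (GATACC, off=3): starts [10, 25, 151, 191, 210, 216] → cuts [13, 28, 154, 194, 213, 219]

Pooled cuts: [7, 13, 23, 28, 41, 58, 69, 75, 82, 94, 107, 112, 121, 128, 139, 146, 154, 162, 170, 176, 187, 194, 203, 213, 219, 230, 234, 244, 251]

Fragments:
  [0,7): 7 bp
  [7,13): 6 bp
  [13,23): 10 bp
  [23,28): 5 bp
  [28,41): 13 bp
  [41,58): 17 bp
  [58,69): 11 bp
  [69,75): 6 bp
  [75,82): 7 bp
  [82,94): 12 bp
  [94,107): 13 bp
  [107,112): 5 bp
  [112,121): 9 bp
  [121,128): 7 bp
  [128,139): 11 bp
  [139,146): 7 bp
  [146,154): 8 bp
  [154,162): 8 bp
  [162,170): 8 bp
  [170,176): 6 bp
  [176,187): 11 bp
  [187,194): 7 bp
  [194,203): 9 bp
  [203,213): 10 bp
  [213,219): 6 bp
  [219,230): 11 bp
  [230,234): 4 bp
  [234,244): 10 bp
  [244,251): 7 bp
  [251,255): 4 bp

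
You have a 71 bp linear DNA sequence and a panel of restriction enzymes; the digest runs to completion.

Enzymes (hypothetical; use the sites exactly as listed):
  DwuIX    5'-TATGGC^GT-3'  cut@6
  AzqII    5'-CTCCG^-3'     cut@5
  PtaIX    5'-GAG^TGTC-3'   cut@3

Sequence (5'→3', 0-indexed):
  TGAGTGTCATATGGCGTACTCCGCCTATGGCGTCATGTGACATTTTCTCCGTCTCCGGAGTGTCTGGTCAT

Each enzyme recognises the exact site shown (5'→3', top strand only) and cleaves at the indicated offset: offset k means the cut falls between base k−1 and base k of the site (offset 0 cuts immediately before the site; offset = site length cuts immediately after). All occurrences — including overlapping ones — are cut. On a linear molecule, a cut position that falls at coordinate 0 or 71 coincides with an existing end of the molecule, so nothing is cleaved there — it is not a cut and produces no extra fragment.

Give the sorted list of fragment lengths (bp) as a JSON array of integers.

[3,4,6,8,8,11,11,20]

Per-enzyme occurrences:
  DwuIX (TATGGCGT, off=6): starts [9, 25] → cuts [15, 31]
  AzqII (CTCCG, off=5): starts [18, 46, 52] → cuts [23, 51, 57]
  PtaIX (GAGTGTC, off=3): starts [1, 57] → cuts [4, 60]

Pooled cuts: [4, 15, 23, 31, 51, 57, 60]

Fragment lengths:
  [0,4): 4 bp
  [4,15): 11 bp
  [15,23): 8 bp
  [23,31): 8 bp
  [31,51): 20 bp
  [51,57): 6 bp
  [57,60): 3 bp
  [60,71): 11 bp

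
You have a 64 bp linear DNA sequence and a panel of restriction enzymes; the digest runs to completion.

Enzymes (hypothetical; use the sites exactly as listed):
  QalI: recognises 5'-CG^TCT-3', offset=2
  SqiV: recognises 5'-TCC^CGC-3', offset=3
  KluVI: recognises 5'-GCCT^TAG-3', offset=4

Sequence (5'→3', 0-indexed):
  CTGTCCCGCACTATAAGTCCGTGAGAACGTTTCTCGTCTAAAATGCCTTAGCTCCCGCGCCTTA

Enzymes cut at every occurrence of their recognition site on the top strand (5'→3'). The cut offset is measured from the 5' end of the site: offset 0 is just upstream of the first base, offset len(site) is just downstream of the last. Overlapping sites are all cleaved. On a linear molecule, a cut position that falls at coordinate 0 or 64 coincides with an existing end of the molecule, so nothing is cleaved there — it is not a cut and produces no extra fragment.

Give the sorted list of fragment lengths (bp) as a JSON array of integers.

[6,7,9,12,30]

Scan for sites:
  QalI (CGTCT, off=2): starts [34] → cuts [36]
  SqiV (TCCCGC, off=3): starts [3, 52] → cuts [6, 55]
  KluVI (GCCTTAG, off=4): starts [44] → cuts [48]

All cut coordinates (distinct, sorted): [6, 36, 48, 55]

Fragments:
  [0,6): 6 bp
  [6,36): 30 bp
  [36,48): 12 bp
  [48,55): 7 bp
  [55,64): 9 bp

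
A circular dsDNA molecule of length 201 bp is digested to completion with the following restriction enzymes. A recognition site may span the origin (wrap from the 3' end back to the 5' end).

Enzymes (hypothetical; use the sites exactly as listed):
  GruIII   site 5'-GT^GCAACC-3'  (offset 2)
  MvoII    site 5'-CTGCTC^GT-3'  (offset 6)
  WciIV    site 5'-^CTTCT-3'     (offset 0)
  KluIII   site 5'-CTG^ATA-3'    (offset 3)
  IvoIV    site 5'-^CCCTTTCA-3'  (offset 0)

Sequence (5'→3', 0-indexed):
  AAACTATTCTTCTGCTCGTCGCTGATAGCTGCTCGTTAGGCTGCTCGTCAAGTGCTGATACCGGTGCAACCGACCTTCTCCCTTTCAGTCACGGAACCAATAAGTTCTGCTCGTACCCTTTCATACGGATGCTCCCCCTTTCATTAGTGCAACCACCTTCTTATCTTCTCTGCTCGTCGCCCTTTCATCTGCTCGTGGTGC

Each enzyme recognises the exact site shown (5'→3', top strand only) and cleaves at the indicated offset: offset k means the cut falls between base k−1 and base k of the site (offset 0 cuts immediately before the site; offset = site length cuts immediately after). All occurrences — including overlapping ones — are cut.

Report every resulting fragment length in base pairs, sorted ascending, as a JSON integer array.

[3,4,5,7,8,8,8,9,9,10,11,11,12,13,15,15,20,33]

Scan for sites:
  GruIII GTGCAACC/2: at [63, 146] ⇒ [65, 148]
  MvoII CTGCTCGT/6: at [11, 28, 40, 106, 169, 188] ⇒ [17, 34, 46, 112, 175, 194]
  WciIV CTTCT/0: at [8, 74, 156, 164] ⇒ [8, 74, 156, 164]
  KluIII CTGATA/3: at [21, 54] ⇒ [24, 57]
  IvoIV CCCTTTCA/0: at [79, 115, 135, 179] ⇒ [79, 115, 135, 179]

Pooled cuts: [8, 17, 24, 34, 46, 57, 65, 74, 79, 112, 115, 135, 148, 156, 164, 175, 179, 194]

Fragment lengths:
  8→17: 9 bp
  17→24: 7 bp
  24→34: 10 bp
  34→46: 12 bp
  46→57: 11 bp
  57→65: 8 bp
  65→74: 9 bp
  74→79: 5 bp
  79→112: 33 bp
  112→115: 3 bp
  115→135: 20 bp
  135→148: 13 bp
  148→156: 8 bp
  156→164: 8 bp
  164→175: 11 bp
  175→179: 4 bp
  179→194: 15 bp
  194→8 (wrap): 201-194+8 = 15 bp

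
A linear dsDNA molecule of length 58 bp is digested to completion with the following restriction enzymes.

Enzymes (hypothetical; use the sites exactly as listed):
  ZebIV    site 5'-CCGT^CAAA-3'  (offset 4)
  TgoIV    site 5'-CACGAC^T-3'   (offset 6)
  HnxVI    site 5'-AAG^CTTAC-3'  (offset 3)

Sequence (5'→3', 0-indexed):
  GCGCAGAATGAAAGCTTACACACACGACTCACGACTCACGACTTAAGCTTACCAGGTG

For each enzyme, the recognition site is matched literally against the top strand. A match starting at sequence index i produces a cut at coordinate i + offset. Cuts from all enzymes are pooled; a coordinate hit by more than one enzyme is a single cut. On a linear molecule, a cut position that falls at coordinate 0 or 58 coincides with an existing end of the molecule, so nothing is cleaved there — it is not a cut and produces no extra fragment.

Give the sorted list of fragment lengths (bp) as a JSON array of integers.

Site scan:
  ZebIV (CCGTCAAA, off=4): no sites
  TgoIV CACGACT/6: at [22, 29, 36] ⇒ [28, 35, 42]
  HnxVI AAGCTTAC/3: at [11, 44] ⇒ [14, 47]

Pooled cuts: [14, 28, 35, 42, 47]

Fragment lengths:
  [0,14): 14 bp
  [14,28): 14 bp
  [28,35): 7 bp
  [35,42): 7 bp
  [42,47): 5 bp
  [47,58): 11 bp

[5,7,7,11,14,14]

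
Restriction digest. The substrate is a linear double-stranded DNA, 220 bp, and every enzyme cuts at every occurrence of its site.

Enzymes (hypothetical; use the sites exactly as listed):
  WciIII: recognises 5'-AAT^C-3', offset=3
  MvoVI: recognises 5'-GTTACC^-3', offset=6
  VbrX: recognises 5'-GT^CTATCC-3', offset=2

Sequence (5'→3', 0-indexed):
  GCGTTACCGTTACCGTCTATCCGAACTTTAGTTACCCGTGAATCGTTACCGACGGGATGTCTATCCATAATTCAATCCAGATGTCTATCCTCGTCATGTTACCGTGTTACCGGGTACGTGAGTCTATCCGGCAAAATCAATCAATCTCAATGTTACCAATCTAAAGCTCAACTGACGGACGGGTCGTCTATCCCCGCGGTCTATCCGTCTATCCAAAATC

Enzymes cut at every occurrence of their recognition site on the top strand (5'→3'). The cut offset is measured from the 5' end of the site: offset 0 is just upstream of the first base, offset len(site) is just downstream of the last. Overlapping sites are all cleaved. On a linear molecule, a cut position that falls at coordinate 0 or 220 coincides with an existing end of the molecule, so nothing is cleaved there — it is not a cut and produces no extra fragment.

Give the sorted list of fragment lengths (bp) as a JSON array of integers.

[1,2,3,4,4,6,7,7,8,8,8,8,10,11,12,12,13,14,16,19,20,27]

Site scan:
  WciIII (AATC, off=3): starts [40, 73, 134, 138, 142, 157, 216] → cuts [43, 76, 137, 141, 145, 160, 219]
  MvoVI (GTTACC, off=6): starts [2, 8, 30, 44, 97, 105, 151] → cuts [8, 14, 36, 50, 103, 111, 157]
  VbrX (GTCTATCC, off=2): starts [14, 58, 82, 121, 185, 198, 206] → cuts [16, 60, 84, 123, 187, 200, 208]

All cut coordinates (distinct, sorted): [8, 14, 16, 36, 43, 50, 60, 76, 84, 103, 111, 123, 137, 141, 145, 157, 160, 187, 200, 208, 219]

Fragment lengths:
  [0,8): 8 bp
  [8,14): 6 bp
  [14,16): 2 bp
  [16,36): 20 bp
  [36,43): 7 bp
  [43,50): 7 bp
  [50,60): 10 bp
  [60,76): 16 bp
  [76,84): 8 bp
  [84,103): 19 bp
  [103,111): 8 bp
  [111,123): 12 bp
  [123,137): 14 bp
  [137,141): 4 bp
  [141,145): 4 bp
  [145,157): 12 bp
  [157,160): 3 bp
  [160,187): 27 bp
  [187,200): 13 bp
  [200,208): 8 bp
  [208,219): 11 bp
  [219,220): 1 bp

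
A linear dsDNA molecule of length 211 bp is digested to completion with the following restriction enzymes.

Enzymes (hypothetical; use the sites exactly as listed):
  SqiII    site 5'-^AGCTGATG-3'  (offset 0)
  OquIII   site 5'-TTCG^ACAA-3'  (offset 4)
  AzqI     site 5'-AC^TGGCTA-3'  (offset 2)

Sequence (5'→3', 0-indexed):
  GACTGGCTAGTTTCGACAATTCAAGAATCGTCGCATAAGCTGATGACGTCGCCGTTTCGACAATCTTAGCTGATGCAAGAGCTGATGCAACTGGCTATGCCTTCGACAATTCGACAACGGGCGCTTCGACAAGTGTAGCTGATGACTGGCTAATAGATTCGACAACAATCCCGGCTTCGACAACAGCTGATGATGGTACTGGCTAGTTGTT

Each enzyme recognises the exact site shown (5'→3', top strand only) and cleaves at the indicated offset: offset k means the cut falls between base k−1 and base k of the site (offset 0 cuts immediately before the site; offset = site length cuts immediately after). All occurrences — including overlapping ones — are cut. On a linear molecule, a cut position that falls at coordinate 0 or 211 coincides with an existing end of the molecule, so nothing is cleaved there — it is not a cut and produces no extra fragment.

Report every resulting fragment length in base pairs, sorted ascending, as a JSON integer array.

[3,5,8,8,8,10,12,12,12,12,14,15,15,15,18,22,22]

Per-enzyme occurrences:
  SqiII (AGCTGATG, off=0): starts [37, 67, 79, 136, 184] → cuts [37, 67, 79, 136, 184]
  OquIII (TTCGACAA, off=4): starts [11, 55, 101, 109, 124, 157, 175] → cuts [15, 59, 105, 113, 128, 161, 179]
  AzqI (ACTGGCTA, off=2): starts [1, 89, 144, 197] → cuts [3, 91, 146, 199]

Pooled cuts: [3, 15, 37, 59, 67, 79, 91, 105, 113, 128, 136, 146, 161, 179, 184, 199]

Fragment lengths:
  [0,3): 3 bp
  [3,15): 12 bp
  [15,37): 22 bp
  [37,59): 22 bp
  [59,67): 8 bp
  [67,79): 12 bp
  [79,91): 12 bp
  [91,105): 14 bp
  [105,113): 8 bp
  [113,128): 15 bp
  [128,136): 8 bp
  [136,146): 10 bp
  [146,161): 15 bp
  [161,179): 18 bp
  [179,184): 5 bp
  [184,199): 15 bp
  [199,211): 12 bp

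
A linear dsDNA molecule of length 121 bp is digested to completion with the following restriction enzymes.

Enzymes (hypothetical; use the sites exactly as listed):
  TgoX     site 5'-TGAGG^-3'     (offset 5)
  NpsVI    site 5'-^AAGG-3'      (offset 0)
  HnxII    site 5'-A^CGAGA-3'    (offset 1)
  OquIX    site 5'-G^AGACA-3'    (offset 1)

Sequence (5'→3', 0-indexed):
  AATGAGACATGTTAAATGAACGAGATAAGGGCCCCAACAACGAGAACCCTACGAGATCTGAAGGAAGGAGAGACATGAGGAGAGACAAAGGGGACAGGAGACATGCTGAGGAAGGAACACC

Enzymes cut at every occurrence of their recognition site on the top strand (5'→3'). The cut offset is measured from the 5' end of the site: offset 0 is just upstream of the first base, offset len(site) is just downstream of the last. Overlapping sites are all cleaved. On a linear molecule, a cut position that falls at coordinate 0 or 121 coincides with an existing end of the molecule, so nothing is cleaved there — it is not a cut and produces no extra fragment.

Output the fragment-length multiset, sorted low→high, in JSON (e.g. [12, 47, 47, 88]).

[2,4,4,5,6,6,9,10,10,11,11,13,14,16]

Scan for sites:
  TgoX TGAGG/5: at [75, 106] ⇒ [80, 111]
  NpsVI AAGG/0: at [26, 60, 64, 87, 111] ⇒ [26, 60, 64, 87, 111]
  HnxII ACGAGA/1: at [19, 39, 50] ⇒ [20, 40, 51]
  OquIX GAGACA/1: at [3, 69, 81, 97] ⇒ [4, 70, 82, 98]

All cut coordinates (distinct, sorted): [4, 20, 26, 40, 51, 60, 64, 70, 80, 82, 87, 98, 111]

Fragments:
  [0,4): 4 bp
  [4,20): 16 bp
  [20,26): 6 bp
  [26,40): 14 bp
  [40,51): 11 bp
  [51,60): 9 bp
  [60,64): 4 bp
  [64,70): 6 bp
  [70,80): 10 bp
  [80,82): 2 bp
  [82,87): 5 bp
  [87,98): 11 bp
  [98,111): 13 bp
  [111,121): 10 bp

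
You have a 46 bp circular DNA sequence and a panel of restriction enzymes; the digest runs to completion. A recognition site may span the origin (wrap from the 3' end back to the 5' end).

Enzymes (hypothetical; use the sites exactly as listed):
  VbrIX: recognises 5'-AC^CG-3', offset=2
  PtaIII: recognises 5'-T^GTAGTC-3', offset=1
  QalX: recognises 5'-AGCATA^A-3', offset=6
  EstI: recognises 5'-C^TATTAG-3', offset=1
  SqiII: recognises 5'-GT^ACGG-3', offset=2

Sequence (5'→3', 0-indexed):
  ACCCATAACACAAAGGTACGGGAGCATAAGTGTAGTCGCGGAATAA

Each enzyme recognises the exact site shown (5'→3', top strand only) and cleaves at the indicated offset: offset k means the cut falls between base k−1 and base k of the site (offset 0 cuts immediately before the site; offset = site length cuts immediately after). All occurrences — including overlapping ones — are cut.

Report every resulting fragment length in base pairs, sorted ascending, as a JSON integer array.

[3,11,32]

Site scan:
  VbrIX (ACCG, off=2): no sites
  PtaIII (TGTAGTC, off=1): starts [30] → cuts [31]
  QalX (AGCATAA, off=6): starts [22] → cuts [28]
  EstI (CTATTAG, off=1): no sites
  SqiII (GTACGG, off=2): starts [15] → cuts [17]

Pooled cuts: [17, 28, 31]

Fragment lengths:
  17→28: 11 bp
  28→31: 3 bp
  31→17 (wrap): 46-31+17 = 32 bp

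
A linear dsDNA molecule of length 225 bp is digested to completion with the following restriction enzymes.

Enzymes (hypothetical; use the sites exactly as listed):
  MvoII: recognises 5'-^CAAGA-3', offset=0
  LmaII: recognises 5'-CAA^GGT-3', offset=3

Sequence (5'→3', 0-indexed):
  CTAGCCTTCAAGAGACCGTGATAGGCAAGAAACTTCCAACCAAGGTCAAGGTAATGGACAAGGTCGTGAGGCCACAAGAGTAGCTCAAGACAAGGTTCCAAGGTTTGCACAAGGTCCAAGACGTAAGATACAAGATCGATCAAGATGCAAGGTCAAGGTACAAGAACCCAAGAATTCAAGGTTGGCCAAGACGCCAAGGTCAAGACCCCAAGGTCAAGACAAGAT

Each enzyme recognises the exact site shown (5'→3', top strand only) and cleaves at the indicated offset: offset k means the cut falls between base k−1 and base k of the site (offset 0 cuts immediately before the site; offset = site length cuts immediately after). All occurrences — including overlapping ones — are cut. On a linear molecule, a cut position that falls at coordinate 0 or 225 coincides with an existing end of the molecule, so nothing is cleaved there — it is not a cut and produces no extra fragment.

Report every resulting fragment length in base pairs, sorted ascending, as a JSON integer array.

[3,3,4,4,5,6,6,6,7,8,8,8,8,10,10,11,11,11,11,11,12,13,14,17,18]

Scan for sites:
  MvoII CAAGA/0: at [8, 25, 74, 85, 116, 130, 140, 160, 168, 186, 200, 214, 219] ⇒ [8, 25, 74, 85, 116, 130, 140, 160, 168, 186, 200, 214, 219]
  LmaII CAAGGT/3: at [40, 46, 58, 90, 98, 109, 147, 153, 176, 194, 208] ⇒ [43, 49, 61, 93, 101, 112, 150, 156, 179, 197, 211]

Pooled cuts: [8, 25, 43, 49, 61, 74, 85, 93, 101, 112, 116, 130, 140, 150, 156, 160, 168, 179, 186, 197, 200, 211, 214, 219]

Fragments:
  [0,8): 8 bp
  [8,25): 17 bp
  [25,43): 18 bp
  [43,49): 6 bp
  [49,61): 12 bp
  [61,74): 13 bp
  [74,85): 11 bp
  [85,93): 8 bp
  [93,101): 8 bp
  [101,112): 11 bp
  [112,116): 4 bp
  [116,130): 14 bp
  [130,140): 10 bp
  [140,150): 10 bp
  [150,156): 6 bp
  [156,160): 4 bp
  [160,168): 8 bp
  [168,179): 11 bp
  [179,186): 7 bp
  [186,197): 11 bp
  [197,200): 3 bp
  [200,211): 11 bp
  [211,214): 3 bp
  [214,219): 5 bp
  [219,225): 6 bp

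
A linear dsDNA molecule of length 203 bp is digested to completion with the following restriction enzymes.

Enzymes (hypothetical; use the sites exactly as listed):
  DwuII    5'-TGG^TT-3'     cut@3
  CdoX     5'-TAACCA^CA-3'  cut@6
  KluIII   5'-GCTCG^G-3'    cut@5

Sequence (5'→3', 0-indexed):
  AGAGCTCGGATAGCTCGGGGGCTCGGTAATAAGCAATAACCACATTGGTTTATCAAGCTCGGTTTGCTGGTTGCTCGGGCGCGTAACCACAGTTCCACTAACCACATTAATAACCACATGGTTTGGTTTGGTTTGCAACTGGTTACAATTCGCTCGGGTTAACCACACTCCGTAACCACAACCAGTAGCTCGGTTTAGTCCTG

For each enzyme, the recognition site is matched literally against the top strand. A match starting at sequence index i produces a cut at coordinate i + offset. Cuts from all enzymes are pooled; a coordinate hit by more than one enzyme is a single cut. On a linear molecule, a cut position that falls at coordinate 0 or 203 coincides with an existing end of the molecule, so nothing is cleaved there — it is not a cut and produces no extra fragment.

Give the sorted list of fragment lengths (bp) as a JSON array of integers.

Site scan:
  DwuII (TGGTT, off=3): starts [45, 67, 118, 123, 128, 139] → cuts [48, 70, 121, 126, 131, 142]
  CdoX (TAACCACA, off=6): starts [36, 83, 98, 110, 159, 172] → cuts [42, 89, 104, 116, 165, 178]
  KluIII (GCTCGG, off=5): starts [3, 12, 20, 56, 72, 151, 187] → cuts [8, 17, 25, 61, 77, 156, 192]

All cut coordinates (distinct, sorted): [8, 17, 25, 42, 48, 61, 70, 77, 89, 104, 116, 121, 126, 131, 142, 156, 165, 178, 192]

Fragment lengths:
  [0,8): 8 bp
  [8,17): 9 bp
  [17,25): 8 bp
  [25,42): 17 bp
  [42,48): 6 bp
  [48,61): 13 bp
  [61,70): 9 bp
  [70,77): 7 bp
  [77,89): 12 bp
  [89,104): 15 bp
  [104,116): 12 bp
  [116,121): 5 bp
  [121,126): 5 bp
  [126,131): 5 bp
  [131,142): 11 bp
  [142,156): 14 bp
  [156,165): 9 bp
  [165,178): 13 bp
  [178,192): 14 bp
  [192,203): 11 bp

[5,5,5,6,7,8,8,9,9,9,11,11,12,12,13,13,14,14,15,17]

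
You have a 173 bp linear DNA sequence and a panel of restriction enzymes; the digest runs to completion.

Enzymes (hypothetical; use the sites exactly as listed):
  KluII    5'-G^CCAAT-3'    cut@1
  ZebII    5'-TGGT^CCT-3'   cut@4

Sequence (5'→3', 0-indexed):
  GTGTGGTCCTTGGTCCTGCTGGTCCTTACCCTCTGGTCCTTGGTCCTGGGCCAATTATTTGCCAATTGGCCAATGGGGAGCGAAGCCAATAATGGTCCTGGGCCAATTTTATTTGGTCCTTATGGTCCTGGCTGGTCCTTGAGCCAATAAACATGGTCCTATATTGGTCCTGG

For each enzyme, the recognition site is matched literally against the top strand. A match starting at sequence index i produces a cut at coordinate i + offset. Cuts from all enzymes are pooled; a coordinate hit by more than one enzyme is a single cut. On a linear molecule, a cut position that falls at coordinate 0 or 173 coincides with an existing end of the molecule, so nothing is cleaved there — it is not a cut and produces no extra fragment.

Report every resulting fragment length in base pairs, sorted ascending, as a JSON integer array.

Site scan:
  KluII GCCAAT/1: at [49, 60, 68, 84, 101, 142] ⇒ [50, 61, 69, 85, 102, 143]
  ZebII TGGTCCT/4: at [3, 10, 19, 33, 40, 92, 113, 122, 132, 153, 164] ⇒ [7, 14, 23, 37, 44, 96, 117, 126, 136, 157, 168]

Pooled cuts: [7, 14, 23, 37, 44, 50, 61, 69, 85, 96, 102, 117, 126, 136, 143, 157, 168]

Fragment lengths:
  [0,7): 7 bp
  [7,14): 7 bp
  [14,23): 9 bp
  [23,37): 14 bp
  [37,44): 7 bp
  [44,50): 6 bp
  [50,61): 11 bp
  [61,69): 8 bp
  [69,85): 16 bp
  [85,96): 11 bp
  [96,102): 6 bp
  [102,117): 15 bp
  [117,126): 9 bp
  [126,136): 10 bp
  [136,143): 7 bp
  [143,157): 14 bp
  [157,168): 11 bp
  [168,173): 5 bp

[5,6,6,7,7,7,7,8,9,9,10,11,11,11,14,14,15,16]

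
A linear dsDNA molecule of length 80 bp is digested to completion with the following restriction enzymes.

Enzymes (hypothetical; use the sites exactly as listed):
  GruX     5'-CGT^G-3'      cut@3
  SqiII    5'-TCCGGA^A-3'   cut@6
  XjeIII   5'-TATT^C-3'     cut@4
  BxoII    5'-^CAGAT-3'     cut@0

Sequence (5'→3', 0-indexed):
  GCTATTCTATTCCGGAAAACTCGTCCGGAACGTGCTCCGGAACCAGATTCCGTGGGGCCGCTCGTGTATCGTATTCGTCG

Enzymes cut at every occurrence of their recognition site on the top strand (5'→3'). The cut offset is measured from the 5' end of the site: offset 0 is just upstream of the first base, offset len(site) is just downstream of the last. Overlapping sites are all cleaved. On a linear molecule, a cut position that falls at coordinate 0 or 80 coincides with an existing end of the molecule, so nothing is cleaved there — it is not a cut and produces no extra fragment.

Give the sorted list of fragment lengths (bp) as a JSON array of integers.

Site scan:
  GruX (CGTG, off=3): starts [30, 50, 62] → cuts [33, 53, 65]
  SqiII (TCCGGAA, off=6): starts [10, 23, 35] → cuts [16, 29, 41]
  XjeIII (TATTC, off=4): starts [2, 7, 71] → cuts [6, 11, 75]
  BxoII (CAGAT, off=0): starts [43] → cuts [43]

Pooled cuts: [6, 11, 16, 29, 33, 41, 43, 53, 65, 75]

Fragments:
  [0,6): 6 bp
  [6,11): 5 bp
  [11,16): 5 bp
  [16,29): 13 bp
  [29,33): 4 bp
  [33,41): 8 bp
  [41,43): 2 bp
  [43,53): 10 bp
  [53,65): 12 bp
  [65,75): 10 bp
  [75,80): 5 bp

[2,4,5,5,5,6,8,10,10,12,13]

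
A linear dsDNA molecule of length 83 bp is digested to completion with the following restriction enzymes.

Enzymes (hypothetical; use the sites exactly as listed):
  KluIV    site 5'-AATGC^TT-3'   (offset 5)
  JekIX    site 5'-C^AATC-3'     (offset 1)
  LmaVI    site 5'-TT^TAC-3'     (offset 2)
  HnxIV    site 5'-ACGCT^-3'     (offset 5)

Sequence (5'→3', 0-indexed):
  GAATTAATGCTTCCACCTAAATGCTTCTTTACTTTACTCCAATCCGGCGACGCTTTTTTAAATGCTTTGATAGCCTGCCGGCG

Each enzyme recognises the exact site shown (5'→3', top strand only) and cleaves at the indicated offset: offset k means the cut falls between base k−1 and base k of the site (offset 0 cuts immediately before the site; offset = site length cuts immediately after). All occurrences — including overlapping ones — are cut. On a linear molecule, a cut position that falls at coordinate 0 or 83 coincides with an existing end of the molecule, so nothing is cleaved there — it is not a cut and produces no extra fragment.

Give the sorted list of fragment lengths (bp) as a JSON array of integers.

Scan for sites:
  KluIV (AATGCTT, off=5): starts [5, 19, 60] → cuts [10, 24, 65]
  JekIX (CAATC, off=1): starts [39] → cuts [40]
  LmaVI (TTTAC, off=2): starts [27, 32] → cuts [29, 34]
  HnxIV (ACGCT, off=5): starts [49] → cuts [54]

All cut coordinates (distinct, sorted): [10, 24, 29, 34, 40, 54, 65]

Fragments:
  [0,10): 10 bp
  [10,24): 14 bp
  [24,29): 5 bp
  [29,34): 5 bp
  [34,40): 6 bp
  [40,54): 14 bp
  [54,65): 11 bp
  [65,83): 18 bp

[5,5,6,10,11,14,14,18]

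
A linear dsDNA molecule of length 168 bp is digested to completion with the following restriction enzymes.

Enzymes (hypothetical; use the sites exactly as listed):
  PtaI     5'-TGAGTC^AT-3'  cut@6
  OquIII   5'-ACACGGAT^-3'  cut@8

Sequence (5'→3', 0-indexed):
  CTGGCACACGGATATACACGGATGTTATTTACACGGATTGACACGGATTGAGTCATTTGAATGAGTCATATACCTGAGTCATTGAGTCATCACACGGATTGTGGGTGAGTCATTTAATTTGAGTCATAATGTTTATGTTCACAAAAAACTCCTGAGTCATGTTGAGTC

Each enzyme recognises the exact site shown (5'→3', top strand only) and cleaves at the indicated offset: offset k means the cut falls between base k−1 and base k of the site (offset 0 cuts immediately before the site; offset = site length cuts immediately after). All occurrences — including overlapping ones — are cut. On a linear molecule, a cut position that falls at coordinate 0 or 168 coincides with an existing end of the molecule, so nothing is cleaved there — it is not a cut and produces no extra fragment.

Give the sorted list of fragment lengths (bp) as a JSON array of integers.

Site scan:
  PtaI (TGAGTCAT, off=6): starts [48, 61, 74, 82, 105, 119, 152] → cuts [54, 67, 80, 88, 111, 125, 158]
  OquIII (ACACGGAT, off=8): starts [5, 15, 30, 40, 91] → cuts [13, 23, 38, 48, 99]

Pooled cuts: [13, 23, 38, 48, 54, 67, 80, 88, 99, 111, 125, 158]

Fragments:
  [0,13): 13 bp
  [13,23): 10 bp
  [23,38): 15 bp
  [38,48): 10 bp
  [48,54): 6 bp
  [54,67): 13 bp
  [67,80): 13 bp
  [80,88): 8 bp
  [88,99): 11 bp
  [99,111): 12 bp
  [111,125): 14 bp
  [125,158): 33 bp
  [158,168): 10 bp

[6,8,10,10,10,11,12,13,13,13,14,15,33]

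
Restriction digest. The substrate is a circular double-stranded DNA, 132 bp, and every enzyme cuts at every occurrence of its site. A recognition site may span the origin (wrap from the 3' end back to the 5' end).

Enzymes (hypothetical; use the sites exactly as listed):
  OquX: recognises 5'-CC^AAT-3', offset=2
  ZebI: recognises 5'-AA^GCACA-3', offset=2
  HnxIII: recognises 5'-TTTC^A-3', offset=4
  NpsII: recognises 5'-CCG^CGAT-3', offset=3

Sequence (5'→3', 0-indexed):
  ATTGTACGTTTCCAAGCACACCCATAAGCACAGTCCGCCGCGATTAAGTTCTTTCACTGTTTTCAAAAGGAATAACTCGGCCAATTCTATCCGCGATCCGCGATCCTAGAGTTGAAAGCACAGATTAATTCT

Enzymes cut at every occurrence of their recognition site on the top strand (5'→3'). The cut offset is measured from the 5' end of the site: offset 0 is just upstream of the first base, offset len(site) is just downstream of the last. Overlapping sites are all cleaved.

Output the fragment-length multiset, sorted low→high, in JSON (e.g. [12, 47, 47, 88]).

Site scan:
  OquX (CCAAT, off=2): starts [80] → cuts [82]
  ZebI (AAGCACA, off=2): starts [13, 25, 115] → cuts [15, 27, 117]
  HnxIII (TTTCA, off=4): starts [51, 60] → cuts [55, 64]
  NpsII (CCGCGAT, off=3): starts [37, 90, 97] → cuts [40, 93, 100]

All cut coordinates (distinct, sorted): [15, 27, 40, 55, 64, 82, 93, 100, 117]

Fragments:
  15→27: 12 bp
  27→40: 13 bp
  40→55: 15 bp
  55→64: 9 bp
  64→82: 18 bp
  82→93: 11 bp
  93→100: 7 bp
  100→117: 17 bp
  117→15 (wrap): 132-117+15 = 30 bp

[7,9,11,12,13,15,17,18,30]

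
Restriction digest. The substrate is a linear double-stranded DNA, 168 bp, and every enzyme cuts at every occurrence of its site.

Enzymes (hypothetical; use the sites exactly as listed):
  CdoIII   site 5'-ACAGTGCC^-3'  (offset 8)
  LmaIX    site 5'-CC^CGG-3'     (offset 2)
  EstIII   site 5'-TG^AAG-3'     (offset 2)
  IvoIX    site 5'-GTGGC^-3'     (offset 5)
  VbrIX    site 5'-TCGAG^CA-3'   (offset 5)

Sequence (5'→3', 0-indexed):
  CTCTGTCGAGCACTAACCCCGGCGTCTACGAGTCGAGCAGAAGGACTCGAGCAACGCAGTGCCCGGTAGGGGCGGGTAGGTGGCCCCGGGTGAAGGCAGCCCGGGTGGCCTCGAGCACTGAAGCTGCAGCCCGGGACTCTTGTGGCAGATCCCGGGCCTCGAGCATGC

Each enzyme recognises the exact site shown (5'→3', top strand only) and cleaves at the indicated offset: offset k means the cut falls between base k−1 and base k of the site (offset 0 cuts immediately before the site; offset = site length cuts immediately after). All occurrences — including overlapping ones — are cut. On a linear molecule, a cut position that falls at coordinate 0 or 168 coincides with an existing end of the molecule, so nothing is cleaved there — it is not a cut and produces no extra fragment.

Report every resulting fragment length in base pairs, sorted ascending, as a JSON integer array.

[2,5,5,6,6,6,8,9,9,10,11,11,12,14,15,18,21]

Per-enzyme occurrences:
  CdoIII (ACAGTGCC, off=8): no sites
  LmaIX CCCGG/2: at [17, 61, 84, 99, 129, 150] ⇒ [19, 63, 86, 101, 131, 152]
  EstIII TGAAG/2: at [90, 118] ⇒ [92, 120]
  IvoIX GTGGC/5: at [79, 104, 141] ⇒ [84, 109, 146]
  VbrIX TCGAGCA/5: at [5, 32, 46, 110, 158] ⇒ [10, 37, 51, 115, 163]

Pooled cuts: [10, 19, 37, 51, 63, 84, 86, 92, 101, 109, 115, 120, 131, 146, 152, 163]

Fragment lengths:
  [0,10): 10 bp
  [10,19): 9 bp
  [19,37): 18 bp
  [37,51): 14 bp
  [51,63): 12 bp
  [63,84): 21 bp
  [84,86): 2 bp
  [86,92): 6 bp
  [92,101): 9 bp
  [101,109): 8 bp
  [109,115): 6 bp
  [115,120): 5 bp
  [120,131): 11 bp
  [131,146): 15 bp
  [146,152): 6 bp
  [152,163): 11 bp
  [163,168): 5 bp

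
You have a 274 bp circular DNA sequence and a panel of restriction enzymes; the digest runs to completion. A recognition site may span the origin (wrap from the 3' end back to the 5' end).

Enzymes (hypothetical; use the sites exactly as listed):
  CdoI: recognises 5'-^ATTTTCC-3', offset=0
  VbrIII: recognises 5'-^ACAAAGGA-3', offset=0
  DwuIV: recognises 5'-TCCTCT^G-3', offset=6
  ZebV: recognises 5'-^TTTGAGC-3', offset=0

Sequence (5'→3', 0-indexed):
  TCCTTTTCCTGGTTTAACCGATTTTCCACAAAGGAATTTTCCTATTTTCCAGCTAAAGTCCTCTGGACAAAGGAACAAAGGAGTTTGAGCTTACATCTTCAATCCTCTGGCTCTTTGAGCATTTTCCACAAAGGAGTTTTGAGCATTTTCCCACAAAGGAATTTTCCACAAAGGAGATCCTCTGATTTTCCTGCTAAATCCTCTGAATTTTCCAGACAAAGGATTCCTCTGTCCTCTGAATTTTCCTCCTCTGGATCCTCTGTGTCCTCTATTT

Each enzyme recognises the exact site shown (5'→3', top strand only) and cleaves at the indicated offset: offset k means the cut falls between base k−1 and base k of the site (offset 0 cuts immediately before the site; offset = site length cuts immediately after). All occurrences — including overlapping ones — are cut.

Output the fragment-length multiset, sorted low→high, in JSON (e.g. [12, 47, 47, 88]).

Per-enzyme occurrences:
  CdoI ATTTTCC/0: at [20, 35, 43, 120, 144, 160, 184, 206, 239, 270] ⇒ [20, 35, 43, 120, 144, 160, 184, 206, 239, 270]
  VbrIII ACAAAGGA/0: at [27, 66, 74, 127, 152, 167, 215] ⇒ [27, 66, 74, 127, 152, 167, 215]
  DwuIV TCCTCTG/6: at [58, 102, 177, 198, 224, 231, 246, 255] ⇒ [64, 108, 183, 204, 230, 237, 252, 261]
  ZebV TTTGAGC/0: at [83, 113, 137] ⇒ [83, 113, 137]

Pooled cuts: [20, 27, 35, 43, 64, 66, 74, 83, 108, 113, 120, 127, 137, 144, 152, 160, 167, 183, 184, 204, 206, 215, 230, 237, 239, 252, 261, 270]

Fragments:
  20→27: 7 bp
  27→35: 8 bp
  35→43: 8 bp
  43→64: 21 bp
  64→66: 2 bp
  66→74: 8 bp
  74→83: 9 bp
  83→108: 25 bp
  108→113: 5 bp
  113→120: 7 bp
  120→127: 7 bp
  127→137: 10 bp
  137→144: 7 bp
  144→152: 8 bp
  152→160: 8 bp
  160→167: 7 bp
  167→183: 16 bp
  183→184: 1 bp
  184→204: 20 bp
  204→206: 2 bp
  206→215: 9 bp
  215→230: 15 bp
  230→237: 7 bp
  237→239: 2 bp
  239→252: 13 bp
  252→261: 9 bp
  261→270: 9 bp
  270→20 (wrap): 274-270+20 = 24 bp

[1,2,2,2,5,7,7,7,7,7,7,8,8,8,8,8,9,9,9,9,10,13,15,16,20,21,24,25]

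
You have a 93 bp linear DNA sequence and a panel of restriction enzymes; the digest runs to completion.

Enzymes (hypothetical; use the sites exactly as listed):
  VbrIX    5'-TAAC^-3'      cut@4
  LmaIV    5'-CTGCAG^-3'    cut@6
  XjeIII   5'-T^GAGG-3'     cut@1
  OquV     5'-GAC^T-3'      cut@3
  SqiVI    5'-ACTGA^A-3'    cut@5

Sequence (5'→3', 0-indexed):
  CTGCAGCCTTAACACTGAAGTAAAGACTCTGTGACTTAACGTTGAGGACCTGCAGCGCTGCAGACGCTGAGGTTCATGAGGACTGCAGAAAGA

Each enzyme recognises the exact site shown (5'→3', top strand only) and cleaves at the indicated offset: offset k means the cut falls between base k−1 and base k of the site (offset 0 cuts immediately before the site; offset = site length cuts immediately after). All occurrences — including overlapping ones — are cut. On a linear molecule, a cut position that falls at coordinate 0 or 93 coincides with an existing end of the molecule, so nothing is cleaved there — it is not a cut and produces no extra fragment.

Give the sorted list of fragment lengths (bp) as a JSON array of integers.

Per-enzyme occurrences:
  VbrIX TAAC/4: at [9, 36] ⇒ [13, 40]
  LmaIV CTGCAG/6: at [0, 49, 57, 82] ⇒ [6, 55, 63, 88]
  XjeIII TGAGG/1: at [42, 67, 76] ⇒ [43, 68, 77]
  OquV GACT/3: at [24, 32, 80] ⇒ [27, 35, 83]
  SqiVI ACTGAA/5: at [13] ⇒ [18]

Pooled cuts: [6, 13, 18, 27, 35, 40, 43, 55, 63, 68, 77, 83, 88]

Fragments:
  [0,6): 6 bp
  [6,13): 7 bp
  [13,18): 5 bp
  [18,27): 9 bp
  [27,35): 8 bp
  [35,40): 5 bp
  [40,43): 3 bp
  [43,55): 12 bp
  [55,63): 8 bp
  [63,68): 5 bp
  [68,77): 9 bp
  [77,83): 6 bp
  [83,88): 5 bp
  [88,93): 5 bp

[3,5,5,5,5,5,6,6,7,8,8,9,9,12]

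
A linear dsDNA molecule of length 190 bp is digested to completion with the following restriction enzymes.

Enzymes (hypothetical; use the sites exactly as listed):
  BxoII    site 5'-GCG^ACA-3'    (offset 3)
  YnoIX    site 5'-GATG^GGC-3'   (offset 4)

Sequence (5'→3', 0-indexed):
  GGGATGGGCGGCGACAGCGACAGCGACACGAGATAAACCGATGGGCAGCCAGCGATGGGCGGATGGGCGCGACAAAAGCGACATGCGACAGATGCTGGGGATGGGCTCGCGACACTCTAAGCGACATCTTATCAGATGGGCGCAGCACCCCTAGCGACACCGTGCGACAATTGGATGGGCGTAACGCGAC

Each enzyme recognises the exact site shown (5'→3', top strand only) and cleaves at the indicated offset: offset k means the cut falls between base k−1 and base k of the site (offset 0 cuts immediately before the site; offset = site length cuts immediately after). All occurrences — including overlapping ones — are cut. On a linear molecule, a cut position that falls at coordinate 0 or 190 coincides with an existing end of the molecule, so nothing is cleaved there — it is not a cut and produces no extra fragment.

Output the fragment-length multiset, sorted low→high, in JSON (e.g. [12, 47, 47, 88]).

Scan for sites:
  BxoII GCGACA/3: at [10, 16, 22, 68, 77, 84, 108, 120, 153, 163] ⇒ [13, 19, 25, 71, 80, 87, 111, 123, 156, 166]
  YnoIX GATGGGC/4: at [2, 39, 53, 61, 99, 134, 173] ⇒ [6, 43, 57, 65, 103, 138, 177]

Pooled cuts: [6, 13, 19, 25, 43, 57, 65, 71, 80, 87, 103, 111, 123, 138, 156, 166, 177]

Fragment lengths:
  [0,6): 6 bp
  [6,13): 7 bp
  [13,19): 6 bp
  [19,25): 6 bp
  [25,43): 18 bp
  [43,57): 14 bp
  [57,65): 8 bp
  [65,71): 6 bp
  [71,80): 9 bp
  [80,87): 7 bp
  [87,103): 16 bp
  [103,111): 8 bp
  [111,123): 12 bp
  [123,138): 15 bp
  [138,156): 18 bp
  [156,166): 10 bp
  [166,177): 11 bp
  [177,190): 13 bp

[6,6,6,6,7,7,8,8,9,10,11,12,13,14,15,16,18,18]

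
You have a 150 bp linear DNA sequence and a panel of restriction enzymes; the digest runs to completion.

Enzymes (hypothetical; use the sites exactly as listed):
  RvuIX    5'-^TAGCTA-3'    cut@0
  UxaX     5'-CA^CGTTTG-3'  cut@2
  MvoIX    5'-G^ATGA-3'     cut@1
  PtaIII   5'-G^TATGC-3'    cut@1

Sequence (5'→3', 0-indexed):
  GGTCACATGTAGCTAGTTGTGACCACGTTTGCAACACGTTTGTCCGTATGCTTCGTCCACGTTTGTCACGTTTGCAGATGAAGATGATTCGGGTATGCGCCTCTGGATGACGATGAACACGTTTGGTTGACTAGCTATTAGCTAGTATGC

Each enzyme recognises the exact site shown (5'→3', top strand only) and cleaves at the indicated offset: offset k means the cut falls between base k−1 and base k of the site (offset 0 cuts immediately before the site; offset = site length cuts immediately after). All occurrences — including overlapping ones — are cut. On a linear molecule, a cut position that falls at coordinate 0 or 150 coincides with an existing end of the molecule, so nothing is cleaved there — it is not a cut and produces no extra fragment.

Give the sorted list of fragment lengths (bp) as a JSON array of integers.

[5,6,6,7,7,7,9,9,9,10,10,11,12,13,13,16]

Site scan:
  RvuIX (TAGCTA, off=0): starts [9, 131, 138] → cuts [9, 131, 138]
  UxaX (CACGTTTG, off=2): starts [23, 34, 57, 66, 117] → cuts [25, 36, 59, 68, 119]
  MvoIX (GATGA, off=1): starts [76, 82, 105, 111] → cuts [77, 83, 106, 112]
  PtaIII (GTATGC, off=1): starts [45, 92, 144] → cuts [46, 93, 145]

Pooled cuts: [9, 25, 36, 46, 59, 68, 77, 83, 93, 106, 112, 119, 131, 138, 145]

Fragment lengths:
  [0,9): 9 bp
  [9,25): 16 bp
  [25,36): 11 bp
  [36,46): 10 bp
  [46,59): 13 bp
  [59,68): 9 bp
  [68,77): 9 bp
  [77,83): 6 bp
  [83,93): 10 bp
  [93,106): 13 bp
  [106,112): 6 bp
  [112,119): 7 bp
  [119,131): 12 bp
  [131,138): 7 bp
  [138,145): 7 bp
  [145,150): 5 bp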